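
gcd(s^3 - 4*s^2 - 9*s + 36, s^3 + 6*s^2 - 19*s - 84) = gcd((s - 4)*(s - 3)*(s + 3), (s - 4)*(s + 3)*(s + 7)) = s^2 - s - 12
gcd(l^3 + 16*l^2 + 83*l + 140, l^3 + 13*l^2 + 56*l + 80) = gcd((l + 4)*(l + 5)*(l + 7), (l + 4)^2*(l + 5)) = l^2 + 9*l + 20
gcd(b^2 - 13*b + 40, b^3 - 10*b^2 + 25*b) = b - 5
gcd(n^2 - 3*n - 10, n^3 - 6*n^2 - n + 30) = n^2 - 3*n - 10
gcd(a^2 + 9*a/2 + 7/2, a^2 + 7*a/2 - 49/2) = 1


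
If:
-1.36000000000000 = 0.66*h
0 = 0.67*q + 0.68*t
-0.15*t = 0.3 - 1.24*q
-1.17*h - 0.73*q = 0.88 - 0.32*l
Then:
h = -2.06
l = -4.29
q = 0.22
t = -0.21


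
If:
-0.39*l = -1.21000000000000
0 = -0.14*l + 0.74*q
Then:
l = 3.10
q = 0.59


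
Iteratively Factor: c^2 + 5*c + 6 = (c + 3)*(c + 2)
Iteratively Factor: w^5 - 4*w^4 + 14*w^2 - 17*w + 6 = (w - 1)*(w^4 - 3*w^3 - 3*w^2 + 11*w - 6) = (w - 1)*(w + 2)*(w^3 - 5*w^2 + 7*w - 3) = (w - 1)^2*(w + 2)*(w^2 - 4*w + 3) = (w - 1)^3*(w + 2)*(w - 3)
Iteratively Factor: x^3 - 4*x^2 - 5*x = (x + 1)*(x^2 - 5*x) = (x - 5)*(x + 1)*(x)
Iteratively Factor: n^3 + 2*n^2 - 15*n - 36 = (n + 3)*(n^2 - n - 12) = (n - 4)*(n + 3)*(n + 3)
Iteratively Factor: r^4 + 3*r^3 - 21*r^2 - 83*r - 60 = (r + 4)*(r^3 - r^2 - 17*r - 15) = (r + 1)*(r + 4)*(r^2 - 2*r - 15) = (r + 1)*(r + 3)*(r + 4)*(r - 5)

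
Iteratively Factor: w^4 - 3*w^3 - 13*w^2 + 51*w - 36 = (w - 3)*(w^3 - 13*w + 12) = (w - 3)^2*(w^2 + 3*w - 4) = (w - 3)^2*(w - 1)*(w + 4)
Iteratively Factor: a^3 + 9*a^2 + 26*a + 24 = (a + 2)*(a^2 + 7*a + 12) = (a + 2)*(a + 3)*(a + 4)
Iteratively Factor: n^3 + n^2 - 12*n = (n - 3)*(n^2 + 4*n) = n*(n - 3)*(n + 4)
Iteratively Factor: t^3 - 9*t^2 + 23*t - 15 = (t - 1)*(t^2 - 8*t + 15) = (t - 3)*(t - 1)*(t - 5)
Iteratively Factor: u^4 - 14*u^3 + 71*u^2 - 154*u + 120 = (u - 3)*(u^3 - 11*u^2 + 38*u - 40) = (u - 3)*(u - 2)*(u^2 - 9*u + 20) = (u - 5)*(u - 3)*(u - 2)*(u - 4)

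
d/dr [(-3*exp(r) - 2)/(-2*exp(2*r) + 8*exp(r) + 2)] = (-3*exp(2*r) - 4*exp(r) + 5)*exp(r)/(2*(exp(4*r) - 8*exp(3*r) + 14*exp(2*r) + 8*exp(r) + 1))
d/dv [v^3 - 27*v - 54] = 3*v^2 - 27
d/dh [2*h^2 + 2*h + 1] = 4*h + 2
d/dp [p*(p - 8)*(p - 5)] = 3*p^2 - 26*p + 40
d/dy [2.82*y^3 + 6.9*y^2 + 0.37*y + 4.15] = 8.46*y^2 + 13.8*y + 0.37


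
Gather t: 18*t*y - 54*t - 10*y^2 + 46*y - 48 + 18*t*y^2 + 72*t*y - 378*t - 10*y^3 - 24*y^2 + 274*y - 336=t*(18*y^2 + 90*y - 432) - 10*y^3 - 34*y^2 + 320*y - 384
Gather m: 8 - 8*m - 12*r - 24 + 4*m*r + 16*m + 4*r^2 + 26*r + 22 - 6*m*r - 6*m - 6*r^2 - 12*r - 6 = m*(2 - 2*r) - 2*r^2 + 2*r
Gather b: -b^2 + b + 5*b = -b^2 + 6*b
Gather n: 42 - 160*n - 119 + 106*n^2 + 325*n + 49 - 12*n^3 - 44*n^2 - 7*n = -12*n^3 + 62*n^2 + 158*n - 28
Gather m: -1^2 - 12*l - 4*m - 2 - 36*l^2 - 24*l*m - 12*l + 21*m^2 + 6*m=-36*l^2 - 24*l + 21*m^2 + m*(2 - 24*l) - 3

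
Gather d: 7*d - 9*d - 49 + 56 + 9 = 16 - 2*d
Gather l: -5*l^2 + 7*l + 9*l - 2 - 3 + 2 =-5*l^2 + 16*l - 3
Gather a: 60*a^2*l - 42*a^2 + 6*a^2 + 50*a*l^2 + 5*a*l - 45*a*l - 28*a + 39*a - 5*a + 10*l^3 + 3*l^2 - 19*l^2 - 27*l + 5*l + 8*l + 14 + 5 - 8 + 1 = a^2*(60*l - 36) + a*(50*l^2 - 40*l + 6) + 10*l^3 - 16*l^2 - 14*l + 12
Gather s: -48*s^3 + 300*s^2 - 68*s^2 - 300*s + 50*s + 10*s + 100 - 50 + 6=-48*s^3 + 232*s^2 - 240*s + 56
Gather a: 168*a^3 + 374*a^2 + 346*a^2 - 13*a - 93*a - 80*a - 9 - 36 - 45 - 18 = 168*a^3 + 720*a^2 - 186*a - 108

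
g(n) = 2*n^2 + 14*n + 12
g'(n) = 4*n + 14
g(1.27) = 33.01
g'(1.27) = 19.08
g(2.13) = 50.89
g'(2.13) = 22.52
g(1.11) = 30.00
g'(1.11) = 18.44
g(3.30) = 79.98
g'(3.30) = 27.20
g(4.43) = 113.27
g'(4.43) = 31.72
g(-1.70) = -6.02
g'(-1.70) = 7.20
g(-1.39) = -3.60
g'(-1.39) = 8.44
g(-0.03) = 11.58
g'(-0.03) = 13.88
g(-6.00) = 0.00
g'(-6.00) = -10.00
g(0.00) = 12.00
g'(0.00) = 14.00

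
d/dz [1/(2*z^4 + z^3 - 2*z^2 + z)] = (-8*z^3 - 3*z^2 + 4*z - 1)/(z^2*(2*z^3 + z^2 - 2*z + 1)^2)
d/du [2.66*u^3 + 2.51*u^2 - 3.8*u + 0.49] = 7.98*u^2 + 5.02*u - 3.8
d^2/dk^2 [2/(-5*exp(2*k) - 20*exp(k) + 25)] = 8*((exp(k) + 1)*(exp(2*k) + 4*exp(k) - 5) - 2*(exp(k) + 2)^2*exp(k))*exp(k)/(5*(exp(2*k) + 4*exp(k) - 5)^3)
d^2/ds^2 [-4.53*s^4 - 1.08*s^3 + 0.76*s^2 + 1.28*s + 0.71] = -54.36*s^2 - 6.48*s + 1.52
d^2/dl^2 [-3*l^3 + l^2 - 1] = 2 - 18*l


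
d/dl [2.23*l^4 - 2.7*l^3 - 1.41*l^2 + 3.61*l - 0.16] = 8.92*l^3 - 8.1*l^2 - 2.82*l + 3.61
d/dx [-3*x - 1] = -3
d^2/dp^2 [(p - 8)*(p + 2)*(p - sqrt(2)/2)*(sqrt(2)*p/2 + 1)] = 6*sqrt(2)*p^2 - 18*sqrt(2)*p + 3*p - 17*sqrt(2) - 6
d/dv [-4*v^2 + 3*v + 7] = 3 - 8*v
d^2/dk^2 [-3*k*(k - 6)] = -6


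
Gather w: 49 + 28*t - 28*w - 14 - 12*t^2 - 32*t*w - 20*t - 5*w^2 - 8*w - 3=-12*t^2 + 8*t - 5*w^2 + w*(-32*t - 36) + 32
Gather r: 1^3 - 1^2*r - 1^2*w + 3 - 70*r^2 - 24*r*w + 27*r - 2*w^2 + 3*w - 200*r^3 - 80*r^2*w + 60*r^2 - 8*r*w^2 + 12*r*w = -200*r^3 + r^2*(-80*w - 10) + r*(-8*w^2 - 12*w + 26) - 2*w^2 + 2*w + 4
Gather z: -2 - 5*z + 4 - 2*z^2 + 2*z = -2*z^2 - 3*z + 2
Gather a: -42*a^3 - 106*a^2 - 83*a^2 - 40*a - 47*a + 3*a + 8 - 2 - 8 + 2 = -42*a^3 - 189*a^2 - 84*a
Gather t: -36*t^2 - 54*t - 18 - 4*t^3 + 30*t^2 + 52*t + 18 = -4*t^3 - 6*t^2 - 2*t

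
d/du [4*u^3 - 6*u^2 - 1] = 12*u*(u - 1)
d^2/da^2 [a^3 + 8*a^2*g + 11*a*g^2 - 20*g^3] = 6*a + 16*g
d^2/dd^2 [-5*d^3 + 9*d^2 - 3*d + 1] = 18 - 30*d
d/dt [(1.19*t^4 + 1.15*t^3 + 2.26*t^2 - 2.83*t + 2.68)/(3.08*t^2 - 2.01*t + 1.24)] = (7.3304*t^5 - 3.6337*t^4 + 1.2794*t^3 + 8.4518*t^2 - 10.904*t + 1.8776)/(9.4864*t^4 - 12.3816*t^3 + 11.6785*t^2 - 4.9848*t + 1.5376)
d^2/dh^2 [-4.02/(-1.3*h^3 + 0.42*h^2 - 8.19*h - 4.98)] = ((3.3768 - 31.356*h)*(1.3*h^3 - 0.42*h^2 + 8.19*h + 4.98) + 4.02*(3.9*h^2 - 0.84*h + 8.19)*(7.8*h^2 - 1.68*h + 16.38))/(1.3*h^3 - 0.42*h^2 + 8.19*h + 4.98)^3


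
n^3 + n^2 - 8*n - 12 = (n - 3)*(n + 2)^2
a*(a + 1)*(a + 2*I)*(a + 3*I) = a^4 + a^3 + 5*I*a^3 - 6*a^2 + 5*I*a^2 - 6*a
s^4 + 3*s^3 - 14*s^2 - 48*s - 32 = (s - 4)*(s + 1)*(s + 2)*(s + 4)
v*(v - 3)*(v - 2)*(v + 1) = v^4 - 4*v^3 + v^2 + 6*v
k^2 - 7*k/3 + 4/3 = (k - 4/3)*(k - 1)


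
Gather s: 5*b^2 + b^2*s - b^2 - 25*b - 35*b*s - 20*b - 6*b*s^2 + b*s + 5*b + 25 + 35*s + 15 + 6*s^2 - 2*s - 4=4*b^2 - 40*b + s^2*(6 - 6*b) + s*(b^2 - 34*b + 33) + 36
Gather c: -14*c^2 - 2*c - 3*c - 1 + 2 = -14*c^2 - 5*c + 1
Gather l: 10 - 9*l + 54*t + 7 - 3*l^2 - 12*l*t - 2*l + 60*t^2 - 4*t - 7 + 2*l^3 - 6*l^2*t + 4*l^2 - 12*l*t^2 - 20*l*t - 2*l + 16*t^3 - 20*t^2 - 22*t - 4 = 2*l^3 + l^2*(1 - 6*t) + l*(-12*t^2 - 32*t - 13) + 16*t^3 + 40*t^2 + 28*t + 6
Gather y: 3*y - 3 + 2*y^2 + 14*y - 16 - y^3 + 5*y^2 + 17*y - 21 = -y^3 + 7*y^2 + 34*y - 40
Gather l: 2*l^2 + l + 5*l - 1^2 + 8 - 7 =2*l^2 + 6*l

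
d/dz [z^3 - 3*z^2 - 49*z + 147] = 3*z^2 - 6*z - 49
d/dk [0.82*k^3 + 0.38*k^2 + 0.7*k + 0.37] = 2.46*k^2 + 0.76*k + 0.7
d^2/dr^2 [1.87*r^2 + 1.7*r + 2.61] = 3.74000000000000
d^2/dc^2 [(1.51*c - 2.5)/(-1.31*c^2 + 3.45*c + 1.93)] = ((1.51*c - 2.5)*(2.62*c - 3.45)*(5.24*c - 6.9) + (11.8686*c - 16.969)*(-1.31*c^2 + 3.45*c + 1.93))/(-1.31*c^2 + 3.45*c + 1.93)^3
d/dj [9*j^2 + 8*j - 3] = 18*j + 8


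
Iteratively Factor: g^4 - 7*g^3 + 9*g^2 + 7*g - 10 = (g - 5)*(g^3 - 2*g^2 - g + 2) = (g - 5)*(g + 1)*(g^2 - 3*g + 2) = (g - 5)*(g - 2)*(g + 1)*(g - 1)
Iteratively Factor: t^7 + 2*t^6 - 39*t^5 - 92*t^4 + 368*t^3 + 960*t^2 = (t + 4)*(t^6 - 2*t^5 - 31*t^4 + 32*t^3 + 240*t^2) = t*(t + 4)*(t^5 - 2*t^4 - 31*t^3 + 32*t^2 + 240*t) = t*(t - 4)*(t + 4)*(t^4 + 2*t^3 - 23*t^2 - 60*t) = t^2*(t - 4)*(t + 4)*(t^3 + 2*t^2 - 23*t - 60) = t^2*(t - 4)*(t + 3)*(t + 4)*(t^2 - t - 20) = t^2*(t - 4)*(t + 3)*(t + 4)^2*(t - 5)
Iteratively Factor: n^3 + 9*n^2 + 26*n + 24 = (n + 3)*(n^2 + 6*n + 8) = (n + 2)*(n + 3)*(n + 4)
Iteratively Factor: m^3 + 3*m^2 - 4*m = (m)*(m^2 + 3*m - 4) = m*(m - 1)*(m + 4)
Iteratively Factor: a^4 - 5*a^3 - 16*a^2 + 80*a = (a - 5)*(a^3 - 16*a) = a*(a - 5)*(a^2 - 16) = a*(a - 5)*(a + 4)*(a - 4)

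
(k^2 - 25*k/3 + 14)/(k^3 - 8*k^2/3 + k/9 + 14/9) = 3*(k - 6)/(3*k^2 - k - 2)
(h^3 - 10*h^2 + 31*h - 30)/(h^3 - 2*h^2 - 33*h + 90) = (h - 2)/(h + 6)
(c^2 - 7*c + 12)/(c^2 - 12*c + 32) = (c - 3)/(c - 8)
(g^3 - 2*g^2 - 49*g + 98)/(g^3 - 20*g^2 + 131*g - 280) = (g^2 + 5*g - 14)/(g^2 - 13*g + 40)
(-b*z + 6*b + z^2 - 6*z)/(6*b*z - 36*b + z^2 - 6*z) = (-b + z)/(6*b + z)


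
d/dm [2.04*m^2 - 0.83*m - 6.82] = 4.08*m - 0.83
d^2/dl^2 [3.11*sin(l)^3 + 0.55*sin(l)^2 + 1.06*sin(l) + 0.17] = -3.3925*sin(l) + 6.9975*sin(3*l) + 1.1*cos(2*l)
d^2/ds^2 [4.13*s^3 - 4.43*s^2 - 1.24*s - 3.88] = 24.78*s - 8.86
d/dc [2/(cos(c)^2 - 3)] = 8*sin(2*c)/(5 - cos(2*c))^2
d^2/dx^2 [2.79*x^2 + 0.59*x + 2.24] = 5.58000000000000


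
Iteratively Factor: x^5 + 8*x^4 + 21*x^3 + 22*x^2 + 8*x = (x)*(x^4 + 8*x^3 + 21*x^2 + 22*x + 8) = x*(x + 1)*(x^3 + 7*x^2 + 14*x + 8) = x*(x + 1)^2*(x^2 + 6*x + 8) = x*(x + 1)^2*(x + 2)*(x + 4)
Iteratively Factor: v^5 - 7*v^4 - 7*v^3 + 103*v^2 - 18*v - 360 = (v - 5)*(v^4 - 2*v^3 - 17*v^2 + 18*v + 72) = (v - 5)*(v - 4)*(v^3 + 2*v^2 - 9*v - 18) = (v - 5)*(v - 4)*(v - 3)*(v^2 + 5*v + 6) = (v - 5)*(v - 4)*(v - 3)*(v + 3)*(v + 2)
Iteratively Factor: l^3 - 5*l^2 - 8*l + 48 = (l - 4)*(l^2 - l - 12) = (l - 4)*(l + 3)*(l - 4)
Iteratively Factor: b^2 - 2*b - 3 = (b - 3)*(b + 1)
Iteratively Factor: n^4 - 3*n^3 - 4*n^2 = (n)*(n^3 - 3*n^2 - 4*n) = n^2*(n^2 - 3*n - 4) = n^2*(n - 4)*(n + 1)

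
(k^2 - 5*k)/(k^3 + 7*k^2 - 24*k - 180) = k/(k^2 + 12*k + 36)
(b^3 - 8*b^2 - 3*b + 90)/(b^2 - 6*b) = b - 2 - 15/b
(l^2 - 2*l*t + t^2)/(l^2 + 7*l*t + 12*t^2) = (l^2 - 2*l*t + t^2)/(l^2 + 7*l*t + 12*t^2)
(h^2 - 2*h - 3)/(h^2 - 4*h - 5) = (h - 3)/(h - 5)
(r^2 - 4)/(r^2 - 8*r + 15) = (r^2 - 4)/(r^2 - 8*r + 15)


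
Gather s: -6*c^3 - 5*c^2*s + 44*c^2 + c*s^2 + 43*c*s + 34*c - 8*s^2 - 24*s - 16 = -6*c^3 + 44*c^2 + 34*c + s^2*(c - 8) + s*(-5*c^2 + 43*c - 24) - 16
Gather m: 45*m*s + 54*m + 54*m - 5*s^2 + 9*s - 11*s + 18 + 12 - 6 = m*(45*s + 108) - 5*s^2 - 2*s + 24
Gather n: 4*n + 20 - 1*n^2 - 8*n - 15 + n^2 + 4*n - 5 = 0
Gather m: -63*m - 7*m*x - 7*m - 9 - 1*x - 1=m*(-7*x - 70) - x - 10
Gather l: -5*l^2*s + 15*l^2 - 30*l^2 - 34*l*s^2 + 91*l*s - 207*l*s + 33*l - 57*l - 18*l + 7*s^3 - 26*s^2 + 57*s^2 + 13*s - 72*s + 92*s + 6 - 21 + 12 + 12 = l^2*(-5*s - 15) + l*(-34*s^2 - 116*s - 42) + 7*s^3 + 31*s^2 + 33*s + 9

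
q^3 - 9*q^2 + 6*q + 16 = (q - 8)*(q - 2)*(q + 1)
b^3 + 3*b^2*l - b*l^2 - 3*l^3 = (b - l)*(b + l)*(b + 3*l)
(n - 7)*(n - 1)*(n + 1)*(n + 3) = n^4 - 4*n^3 - 22*n^2 + 4*n + 21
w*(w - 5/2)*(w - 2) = w^3 - 9*w^2/2 + 5*w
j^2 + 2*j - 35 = (j - 5)*(j + 7)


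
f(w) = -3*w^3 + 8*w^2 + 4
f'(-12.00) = -1488.00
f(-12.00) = 6340.00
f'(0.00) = 0.00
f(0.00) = 4.00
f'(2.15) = -7.20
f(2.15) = 11.16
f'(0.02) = 0.32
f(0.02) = 4.00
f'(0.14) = 2.06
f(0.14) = 4.15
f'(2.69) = -22.08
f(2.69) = 3.49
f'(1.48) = 3.97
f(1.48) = 11.80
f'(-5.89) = -406.47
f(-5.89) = 894.55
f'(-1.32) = -36.80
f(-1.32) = 24.84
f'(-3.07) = -133.94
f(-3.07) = 166.20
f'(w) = -9*w^2 + 16*w = w*(16 - 9*w)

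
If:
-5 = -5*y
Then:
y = 1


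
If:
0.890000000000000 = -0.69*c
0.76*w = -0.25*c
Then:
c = -1.29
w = 0.42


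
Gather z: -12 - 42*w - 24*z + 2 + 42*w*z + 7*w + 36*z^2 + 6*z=-35*w + 36*z^2 + z*(42*w - 18) - 10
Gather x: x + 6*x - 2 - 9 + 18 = 7*x + 7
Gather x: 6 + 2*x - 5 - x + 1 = x + 2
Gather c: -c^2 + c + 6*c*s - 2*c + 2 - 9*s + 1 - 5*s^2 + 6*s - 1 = -c^2 + c*(6*s - 1) - 5*s^2 - 3*s + 2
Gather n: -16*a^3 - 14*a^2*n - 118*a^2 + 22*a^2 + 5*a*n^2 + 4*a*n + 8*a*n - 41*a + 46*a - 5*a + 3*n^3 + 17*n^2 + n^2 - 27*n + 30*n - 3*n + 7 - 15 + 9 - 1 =-16*a^3 - 96*a^2 + 3*n^3 + n^2*(5*a + 18) + n*(-14*a^2 + 12*a)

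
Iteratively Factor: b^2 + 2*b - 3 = (b + 3)*(b - 1)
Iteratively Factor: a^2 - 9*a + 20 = (a - 4)*(a - 5)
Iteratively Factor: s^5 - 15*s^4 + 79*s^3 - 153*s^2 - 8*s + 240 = (s - 3)*(s^4 - 12*s^3 + 43*s^2 - 24*s - 80) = (s - 4)*(s - 3)*(s^3 - 8*s^2 + 11*s + 20) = (s - 5)*(s - 4)*(s - 3)*(s^2 - 3*s - 4) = (s - 5)*(s - 4)*(s - 3)*(s + 1)*(s - 4)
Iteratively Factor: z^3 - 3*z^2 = (z)*(z^2 - 3*z) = z^2*(z - 3)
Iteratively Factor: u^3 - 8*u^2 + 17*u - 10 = (u - 1)*(u^2 - 7*u + 10) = (u - 5)*(u - 1)*(u - 2)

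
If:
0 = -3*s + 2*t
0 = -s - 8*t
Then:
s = 0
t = 0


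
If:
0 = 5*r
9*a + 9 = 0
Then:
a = -1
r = 0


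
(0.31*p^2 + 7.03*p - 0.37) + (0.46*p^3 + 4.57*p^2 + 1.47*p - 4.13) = 0.46*p^3 + 4.88*p^2 + 8.5*p - 4.5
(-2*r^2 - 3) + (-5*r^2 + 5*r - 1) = -7*r^2 + 5*r - 4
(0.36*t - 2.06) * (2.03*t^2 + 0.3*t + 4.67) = 0.7308*t^3 - 4.0738*t^2 + 1.0632*t - 9.6202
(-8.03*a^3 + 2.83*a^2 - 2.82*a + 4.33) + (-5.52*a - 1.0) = -8.03*a^3 + 2.83*a^2 - 8.34*a + 3.33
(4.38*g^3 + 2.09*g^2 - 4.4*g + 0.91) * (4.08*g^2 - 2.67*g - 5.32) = 17.8704*g^5 - 3.1674*g^4 - 46.8339*g^3 + 4.342*g^2 + 20.9783*g - 4.8412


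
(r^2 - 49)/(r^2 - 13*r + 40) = (r^2 - 49)/(r^2 - 13*r + 40)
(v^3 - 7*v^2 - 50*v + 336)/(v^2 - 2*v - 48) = (v^2 + v - 42)/(v + 6)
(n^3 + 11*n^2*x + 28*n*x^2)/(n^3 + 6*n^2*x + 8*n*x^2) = (n + 7*x)/(n + 2*x)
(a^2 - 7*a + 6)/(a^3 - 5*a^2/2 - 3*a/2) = 2*(-a^2 + 7*a - 6)/(a*(-2*a^2 + 5*a + 3))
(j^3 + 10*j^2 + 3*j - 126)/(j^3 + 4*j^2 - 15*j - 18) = (j + 7)/(j + 1)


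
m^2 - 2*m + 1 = (m - 1)^2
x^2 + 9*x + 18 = (x + 3)*(x + 6)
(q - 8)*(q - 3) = q^2 - 11*q + 24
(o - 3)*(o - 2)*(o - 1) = o^3 - 6*o^2 + 11*o - 6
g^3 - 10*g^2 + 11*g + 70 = (g - 7)*(g - 5)*(g + 2)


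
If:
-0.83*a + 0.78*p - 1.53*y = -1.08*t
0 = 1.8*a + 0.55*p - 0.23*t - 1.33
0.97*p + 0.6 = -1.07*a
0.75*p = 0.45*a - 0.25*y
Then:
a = -2.86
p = 2.54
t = -22.10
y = -12.75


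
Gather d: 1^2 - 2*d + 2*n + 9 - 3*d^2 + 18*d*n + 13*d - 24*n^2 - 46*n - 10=-3*d^2 + d*(18*n + 11) - 24*n^2 - 44*n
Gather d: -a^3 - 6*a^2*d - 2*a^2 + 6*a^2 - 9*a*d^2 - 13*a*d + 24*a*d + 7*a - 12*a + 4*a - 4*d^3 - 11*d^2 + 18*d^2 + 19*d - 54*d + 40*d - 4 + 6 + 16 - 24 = -a^3 + 4*a^2 - a - 4*d^3 + d^2*(7 - 9*a) + d*(-6*a^2 + 11*a + 5) - 6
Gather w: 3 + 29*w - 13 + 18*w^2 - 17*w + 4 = 18*w^2 + 12*w - 6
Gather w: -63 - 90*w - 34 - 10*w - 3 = -100*w - 100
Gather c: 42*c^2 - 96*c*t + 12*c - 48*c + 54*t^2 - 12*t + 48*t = 42*c^2 + c*(-96*t - 36) + 54*t^2 + 36*t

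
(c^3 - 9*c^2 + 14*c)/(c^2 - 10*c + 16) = c*(c - 7)/(c - 8)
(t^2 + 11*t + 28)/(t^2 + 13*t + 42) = (t + 4)/(t + 6)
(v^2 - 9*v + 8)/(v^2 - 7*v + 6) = (v - 8)/(v - 6)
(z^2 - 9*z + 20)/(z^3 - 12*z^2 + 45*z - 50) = (z - 4)/(z^2 - 7*z + 10)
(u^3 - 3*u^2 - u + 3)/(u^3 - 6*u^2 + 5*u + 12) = (u - 1)/(u - 4)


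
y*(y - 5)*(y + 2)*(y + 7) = y^4 + 4*y^3 - 31*y^2 - 70*y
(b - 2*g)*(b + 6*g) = b^2 + 4*b*g - 12*g^2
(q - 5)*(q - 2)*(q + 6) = q^3 - q^2 - 32*q + 60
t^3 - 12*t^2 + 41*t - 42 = (t - 7)*(t - 3)*(t - 2)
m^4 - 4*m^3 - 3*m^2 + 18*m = m*(m - 3)^2*(m + 2)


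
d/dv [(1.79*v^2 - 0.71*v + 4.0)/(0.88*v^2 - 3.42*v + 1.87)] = (-5.497*v^2 - 0.3454*v + 12.3523)/(0.7744*v^4 - 6.0192*v^3 + 14.9876*v^2 - 12.7908*v + 3.4969)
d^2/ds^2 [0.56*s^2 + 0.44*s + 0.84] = 1.12000000000000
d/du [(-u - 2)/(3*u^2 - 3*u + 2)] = (3*u^2 + 12*u - 8)/(9*u^4 - 18*u^3 + 21*u^2 - 12*u + 4)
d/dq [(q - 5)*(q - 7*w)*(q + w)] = 3*q^2 - 12*q*w - 10*q - 7*w^2 + 30*w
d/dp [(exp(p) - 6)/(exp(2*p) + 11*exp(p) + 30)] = (-(exp(p) - 6)*(2*exp(p) + 11) + exp(2*p) + 11*exp(p) + 30)*exp(p)/(exp(2*p) + 11*exp(p) + 30)^2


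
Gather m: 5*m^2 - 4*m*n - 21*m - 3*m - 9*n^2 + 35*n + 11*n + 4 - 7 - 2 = 5*m^2 + m*(-4*n - 24) - 9*n^2 + 46*n - 5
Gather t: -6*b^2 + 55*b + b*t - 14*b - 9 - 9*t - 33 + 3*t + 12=-6*b^2 + 41*b + t*(b - 6) - 30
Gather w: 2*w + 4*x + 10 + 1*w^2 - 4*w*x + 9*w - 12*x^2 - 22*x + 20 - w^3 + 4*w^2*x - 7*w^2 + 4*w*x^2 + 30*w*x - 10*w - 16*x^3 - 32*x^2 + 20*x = -w^3 + w^2*(4*x - 6) + w*(4*x^2 + 26*x + 1) - 16*x^3 - 44*x^2 + 2*x + 30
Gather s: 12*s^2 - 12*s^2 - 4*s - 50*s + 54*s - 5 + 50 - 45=0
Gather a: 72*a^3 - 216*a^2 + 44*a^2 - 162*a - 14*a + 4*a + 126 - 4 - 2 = 72*a^3 - 172*a^2 - 172*a + 120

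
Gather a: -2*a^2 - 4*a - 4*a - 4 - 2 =-2*a^2 - 8*a - 6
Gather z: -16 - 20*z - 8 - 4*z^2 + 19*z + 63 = -4*z^2 - z + 39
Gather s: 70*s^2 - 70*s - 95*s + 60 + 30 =70*s^2 - 165*s + 90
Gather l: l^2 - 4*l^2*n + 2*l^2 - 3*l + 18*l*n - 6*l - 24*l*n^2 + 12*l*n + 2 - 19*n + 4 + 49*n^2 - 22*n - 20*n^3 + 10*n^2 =l^2*(3 - 4*n) + l*(-24*n^2 + 30*n - 9) - 20*n^3 + 59*n^2 - 41*n + 6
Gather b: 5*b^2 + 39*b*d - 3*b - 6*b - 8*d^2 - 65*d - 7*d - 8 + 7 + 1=5*b^2 + b*(39*d - 9) - 8*d^2 - 72*d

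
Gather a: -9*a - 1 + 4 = 3 - 9*a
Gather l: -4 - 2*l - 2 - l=-3*l - 6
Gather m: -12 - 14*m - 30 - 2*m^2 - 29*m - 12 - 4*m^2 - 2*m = -6*m^2 - 45*m - 54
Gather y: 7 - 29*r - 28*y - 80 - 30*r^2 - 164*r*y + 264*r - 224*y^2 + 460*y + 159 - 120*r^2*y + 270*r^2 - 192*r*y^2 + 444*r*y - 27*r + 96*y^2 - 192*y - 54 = 240*r^2 + 208*r + y^2*(-192*r - 128) + y*(-120*r^2 + 280*r + 240) + 32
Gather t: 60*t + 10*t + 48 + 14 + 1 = 70*t + 63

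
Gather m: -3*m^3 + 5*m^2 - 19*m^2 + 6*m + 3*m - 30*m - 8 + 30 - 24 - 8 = -3*m^3 - 14*m^2 - 21*m - 10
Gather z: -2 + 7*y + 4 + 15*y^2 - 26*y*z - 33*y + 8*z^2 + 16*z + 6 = 15*y^2 - 26*y + 8*z^2 + z*(16 - 26*y) + 8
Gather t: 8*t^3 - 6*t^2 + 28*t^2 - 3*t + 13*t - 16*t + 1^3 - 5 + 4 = 8*t^3 + 22*t^2 - 6*t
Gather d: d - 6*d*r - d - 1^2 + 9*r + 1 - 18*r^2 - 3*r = -6*d*r - 18*r^2 + 6*r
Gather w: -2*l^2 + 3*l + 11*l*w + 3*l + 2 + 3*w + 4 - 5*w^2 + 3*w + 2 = -2*l^2 + 6*l - 5*w^2 + w*(11*l + 6) + 8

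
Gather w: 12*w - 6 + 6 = 12*w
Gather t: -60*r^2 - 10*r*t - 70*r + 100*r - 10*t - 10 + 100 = -60*r^2 + 30*r + t*(-10*r - 10) + 90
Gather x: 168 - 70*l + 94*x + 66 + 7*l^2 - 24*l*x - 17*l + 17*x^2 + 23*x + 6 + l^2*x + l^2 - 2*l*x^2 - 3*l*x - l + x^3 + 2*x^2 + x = 8*l^2 - 88*l + x^3 + x^2*(19 - 2*l) + x*(l^2 - 27*l + 118) + 240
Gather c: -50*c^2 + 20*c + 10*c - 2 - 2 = -50*c^2 + 30*c - 4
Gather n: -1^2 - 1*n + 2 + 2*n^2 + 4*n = 2*n^2 + 3*n + 1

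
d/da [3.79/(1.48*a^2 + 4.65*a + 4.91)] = (-11.2184*a - 17.6235)/(1.48*a^2 + 4.65*a + 4.91)^2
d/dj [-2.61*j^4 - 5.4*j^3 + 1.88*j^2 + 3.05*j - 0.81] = -10.44*j^3 - 16.2*j^2 + 3.76*j + 3.05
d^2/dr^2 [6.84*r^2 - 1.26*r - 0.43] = 13.6800000000000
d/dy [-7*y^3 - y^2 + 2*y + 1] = -21*y^2 - 2*y + 2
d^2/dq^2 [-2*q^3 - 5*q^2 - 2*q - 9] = -12*q - 10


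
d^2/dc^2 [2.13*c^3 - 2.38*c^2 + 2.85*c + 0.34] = 12.78*c - 4.76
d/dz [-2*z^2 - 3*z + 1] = -4*z - 3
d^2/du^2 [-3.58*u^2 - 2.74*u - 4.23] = -7.16000000000000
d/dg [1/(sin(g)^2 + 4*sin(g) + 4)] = -2*cos(g)/(sin(g) + 2)^3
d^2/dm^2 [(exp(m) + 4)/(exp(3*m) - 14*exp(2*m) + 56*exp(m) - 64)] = (4*exp(6*m) - 6*exp(5*m) - 644*exp(4*m) + 5200*exp(3*m) - 12480*exp(2*m) + 1792*exp(m) + 18432)*exp(m)/(exp(9*m) - 42*exp(8*m) + 756*exp(7*m) - 7640*exp(6*m) + 47712*exp(5*m) - 190848*exp(4*m) + 488960*exp(3*m) - 774144*exp(2*m) + 688128*exp(m) - 262144)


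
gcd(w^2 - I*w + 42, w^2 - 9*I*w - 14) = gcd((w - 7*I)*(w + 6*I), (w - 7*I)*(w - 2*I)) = w - 7*I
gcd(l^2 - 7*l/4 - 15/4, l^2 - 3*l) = l - 3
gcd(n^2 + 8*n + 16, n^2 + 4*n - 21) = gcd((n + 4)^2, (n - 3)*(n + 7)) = 1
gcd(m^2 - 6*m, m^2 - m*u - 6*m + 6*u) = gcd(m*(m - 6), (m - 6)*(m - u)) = m - 6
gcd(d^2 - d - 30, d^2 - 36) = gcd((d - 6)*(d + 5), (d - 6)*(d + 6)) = d - 6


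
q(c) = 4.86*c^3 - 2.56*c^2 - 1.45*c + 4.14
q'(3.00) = 114.41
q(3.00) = 107.97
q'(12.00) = 2036.63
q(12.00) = 8016.18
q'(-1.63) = 45.63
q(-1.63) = -21.35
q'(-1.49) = 38.55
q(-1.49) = -15.46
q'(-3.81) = 229.70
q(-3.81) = -296.29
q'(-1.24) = 27.32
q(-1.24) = -7.26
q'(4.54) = 275.82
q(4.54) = 399.57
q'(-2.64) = 113.68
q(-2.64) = -99.30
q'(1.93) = 42.98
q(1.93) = 26.74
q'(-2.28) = 86.02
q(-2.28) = -63.46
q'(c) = 14.58*c^2 - 5.12*c - 1.45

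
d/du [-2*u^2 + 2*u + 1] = 2 - 4*u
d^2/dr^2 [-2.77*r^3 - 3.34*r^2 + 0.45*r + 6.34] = -16.62*r - 6.68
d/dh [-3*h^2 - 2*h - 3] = -6*h - 2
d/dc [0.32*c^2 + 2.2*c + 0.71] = 0.64*c + 2.2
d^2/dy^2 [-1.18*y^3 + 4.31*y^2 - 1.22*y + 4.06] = 8.62 - 7.08*y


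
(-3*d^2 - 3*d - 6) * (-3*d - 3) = 9*d^3 + 18*d^2 + 27*d + 18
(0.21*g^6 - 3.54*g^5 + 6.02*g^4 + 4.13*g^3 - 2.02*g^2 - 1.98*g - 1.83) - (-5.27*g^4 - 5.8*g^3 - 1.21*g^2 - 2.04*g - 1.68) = 0.21*g^6 - 3.54*g^5 + 11.29*g^4 + 9.93*g^3 - 0.81*g^2 + 0.0600000000000001*g - 0.15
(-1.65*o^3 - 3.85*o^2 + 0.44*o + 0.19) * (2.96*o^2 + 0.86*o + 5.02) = -4.884*o^5 - 12.815*o^4 - 10.2916*o^3 - 18.3862*o^2 + 2.3722*o + 0.9538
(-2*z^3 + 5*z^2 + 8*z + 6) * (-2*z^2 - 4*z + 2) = 4*z^5 - 2*z^4 - 40*z^3 - 34*z^2 - 8*z + 12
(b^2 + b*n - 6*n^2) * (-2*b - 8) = -2*b^3 - 2*b^2*n - 8*b^2 + 12*b*n^2 - 8*b*n + 48*n^2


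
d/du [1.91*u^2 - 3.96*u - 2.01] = 3.82*u - 3.96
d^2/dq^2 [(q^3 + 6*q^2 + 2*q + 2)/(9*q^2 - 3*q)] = 2*(37*q^3 + 54*q^2 - 18*q + 2)/(3*q^3*(27*q^3 - 27*q^2 + 9*q - 1))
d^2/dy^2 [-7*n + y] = 0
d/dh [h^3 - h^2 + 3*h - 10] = 3*h^2 - 2*h + 3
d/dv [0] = 0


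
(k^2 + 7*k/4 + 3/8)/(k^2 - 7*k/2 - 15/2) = (k + 1/4)/(k - 5)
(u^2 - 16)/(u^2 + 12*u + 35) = (u^2 - 16)/(u^2 + 12*u + 35)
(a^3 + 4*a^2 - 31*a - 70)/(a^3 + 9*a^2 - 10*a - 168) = (a^2 - 3*a - 10)/(a^2 + 2*a - 24)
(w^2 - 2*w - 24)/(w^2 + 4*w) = (w - 6)/w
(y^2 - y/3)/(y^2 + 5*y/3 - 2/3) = y/(y + 2)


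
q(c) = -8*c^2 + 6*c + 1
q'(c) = 6 - 16*c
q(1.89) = -16.24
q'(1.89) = -24.24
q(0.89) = 0.00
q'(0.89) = -8.24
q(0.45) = 2.08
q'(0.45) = -1.20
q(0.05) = 1.28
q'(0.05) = 5.20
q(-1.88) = -38.56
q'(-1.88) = 36.08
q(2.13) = -22.52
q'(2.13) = -28.08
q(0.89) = 0.00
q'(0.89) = -8.24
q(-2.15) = -48.88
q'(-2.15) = 40.40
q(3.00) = -53.00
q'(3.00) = -42.00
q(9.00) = -593.00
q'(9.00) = -138.00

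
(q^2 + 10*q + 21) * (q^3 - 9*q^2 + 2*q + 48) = q^5 + q^4 - 67*q^3 - 121*q^2 + 522*q + 1008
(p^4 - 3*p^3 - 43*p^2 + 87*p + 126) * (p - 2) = p^5 - 5*p^4 - 37*p^3 + 173*p^2 - 48*p - 252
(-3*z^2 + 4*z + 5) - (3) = -3*z^2 + 4*z + 2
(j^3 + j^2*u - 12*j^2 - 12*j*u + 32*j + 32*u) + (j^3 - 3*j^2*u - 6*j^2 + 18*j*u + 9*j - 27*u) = 2*j^3 - 2*j^2*u - 18*j^2 + 6*j*u + 41*j + 5*u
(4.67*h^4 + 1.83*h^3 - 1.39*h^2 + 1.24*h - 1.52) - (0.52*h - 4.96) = 4.67*h^4 + 1.83*h^3 - 1.39*h^2 + 0.72*h + 3.44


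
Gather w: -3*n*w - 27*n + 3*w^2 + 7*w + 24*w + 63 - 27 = -27*n + 3*w^2 + w*(31 - 3*n) + 36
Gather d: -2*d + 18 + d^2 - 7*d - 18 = d^2 - 9*d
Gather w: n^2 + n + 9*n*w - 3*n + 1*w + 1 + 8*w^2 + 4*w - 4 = n^2 - 2*n + 8*w^2 + w*(9*n + 5) - 3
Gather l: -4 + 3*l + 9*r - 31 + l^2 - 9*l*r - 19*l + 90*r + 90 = l^2 + l*(-9*r - 16) + 99*r + 55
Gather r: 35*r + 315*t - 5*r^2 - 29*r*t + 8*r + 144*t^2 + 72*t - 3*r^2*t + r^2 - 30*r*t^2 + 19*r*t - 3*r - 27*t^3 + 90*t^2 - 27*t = r^2*(-3*t - 4) + r*(-30*t^2 - 10*t + 40) - 27*t^3 + 234*t^2 + 360*t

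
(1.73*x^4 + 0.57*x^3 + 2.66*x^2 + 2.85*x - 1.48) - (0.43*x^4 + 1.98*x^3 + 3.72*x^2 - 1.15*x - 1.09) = 1.3*x^4 - 1.41*x^3 - 1.06*x^2 + 4.0*x - 0.39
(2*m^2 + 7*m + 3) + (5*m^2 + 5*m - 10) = 7*m^2 + 12*m - 7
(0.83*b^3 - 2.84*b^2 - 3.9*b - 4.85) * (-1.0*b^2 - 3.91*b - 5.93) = -0.83*b^5 - 0.4053*b^4 + 10.0825*b^3 + 36.9402*b^2 + 42.0905*b + 28.7605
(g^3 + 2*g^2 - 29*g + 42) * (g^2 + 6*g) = g^5 + 8*g^4 - 17*g^3 - 132*g^2 + 252*g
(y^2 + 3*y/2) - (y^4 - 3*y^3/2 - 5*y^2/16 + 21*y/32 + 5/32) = -y^4 + 3*y^3/2 + 21*y^2/16 + 27*y/32 - 5/32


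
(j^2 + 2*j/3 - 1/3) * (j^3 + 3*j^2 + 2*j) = j^5 + 11*j^4/3 + 11*j^3/3 + j^2/3 - 2*j/3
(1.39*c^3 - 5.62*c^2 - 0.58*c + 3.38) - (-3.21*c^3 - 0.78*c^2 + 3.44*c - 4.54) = 4.6*c^3 - 4.84*c^2 - 4.02*c + 7.92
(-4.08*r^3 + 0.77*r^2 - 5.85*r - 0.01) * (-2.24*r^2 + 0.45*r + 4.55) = 9.1392*r^5 - 3.5608*r^4 - 5.1135*r^3 + 0.8934*r^2 - 26.622*r - 0.0455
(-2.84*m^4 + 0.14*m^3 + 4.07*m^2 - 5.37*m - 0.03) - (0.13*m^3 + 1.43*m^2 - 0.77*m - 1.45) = -2.84*m^4 + 0.01*m^3 + 2.64*m^2 - 4.6*m + 1.42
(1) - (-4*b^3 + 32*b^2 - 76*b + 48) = 4*b^3 - 32*b^2 + 76*b - 47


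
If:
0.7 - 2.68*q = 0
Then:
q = 0.26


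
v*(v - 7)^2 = v^3 - 14*v^2 + 49*v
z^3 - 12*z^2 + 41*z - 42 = (z - 7)*(z - 3)*(z - 2)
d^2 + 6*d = d*(d + 6)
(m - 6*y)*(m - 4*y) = m^2 - 10*m*y + 24*y^2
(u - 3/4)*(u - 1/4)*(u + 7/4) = u^3 + 3*u^2/4 - 25*u/16 + 21/64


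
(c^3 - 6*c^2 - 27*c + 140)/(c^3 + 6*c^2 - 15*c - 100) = (c - 7)/(c + 5)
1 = 1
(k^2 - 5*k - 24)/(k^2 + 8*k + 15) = (k - 8)/(k + 5)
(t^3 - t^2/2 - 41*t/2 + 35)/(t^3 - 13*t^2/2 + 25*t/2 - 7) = (t + 5)/(t - 1)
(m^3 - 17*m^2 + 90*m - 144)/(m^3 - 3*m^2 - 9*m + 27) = (m^2 - 14*m + 48)/(m^2 - 9)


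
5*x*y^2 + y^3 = y^2*(5*x + y)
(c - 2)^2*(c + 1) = c^3 - 3*c^2 + 4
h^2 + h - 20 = (h - 4)*(h + 5)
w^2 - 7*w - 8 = (w - 8)*(w + 1)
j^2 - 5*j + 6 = (j - 3)*(j - 2)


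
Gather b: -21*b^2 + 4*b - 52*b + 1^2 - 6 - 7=-21*b^2 - 48*b - 12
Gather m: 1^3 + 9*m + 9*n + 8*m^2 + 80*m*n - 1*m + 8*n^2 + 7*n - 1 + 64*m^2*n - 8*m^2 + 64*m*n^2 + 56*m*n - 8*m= 64*m^2*n + m*(64*n^2 + 136*n) + 8*n^2 + 16*n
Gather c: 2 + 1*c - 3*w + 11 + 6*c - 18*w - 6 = 7*c - 21*w + 7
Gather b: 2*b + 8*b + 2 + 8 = 10*b + 10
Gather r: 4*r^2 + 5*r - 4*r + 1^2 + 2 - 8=4*r^2 + r - 5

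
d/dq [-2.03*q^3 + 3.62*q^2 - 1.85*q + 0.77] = -6.09*q^2 + 7.24*q - 1.85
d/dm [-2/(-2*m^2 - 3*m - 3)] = 2*(-4*m - 3)/(2*m^2 + 3*m + 3)^2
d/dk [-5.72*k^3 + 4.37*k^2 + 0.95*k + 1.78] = -17.16*k^2 + 8.74*k + 0.95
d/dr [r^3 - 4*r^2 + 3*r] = 3*r^2 - 8*r + 3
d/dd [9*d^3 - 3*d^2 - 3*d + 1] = 27*d^2 - 6*d - 3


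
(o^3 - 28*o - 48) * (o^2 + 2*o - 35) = o^5 + 2*o^4 - 63*o^3 - 104*o^2 + 884*o + 1680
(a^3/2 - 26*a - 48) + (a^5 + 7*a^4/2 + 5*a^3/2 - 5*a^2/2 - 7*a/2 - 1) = a^5 + 7*a^4/2 + 3*a^3 - 5*a^2/2 - 59*a/2 - 49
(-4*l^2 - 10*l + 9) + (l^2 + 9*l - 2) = -3*l^2 - l + 7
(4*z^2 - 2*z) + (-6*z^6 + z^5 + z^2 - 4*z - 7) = -6*z^6 + z^5 + 5*z^2 - 6*z - 7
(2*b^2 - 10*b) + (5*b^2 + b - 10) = 7*b^2 - 9*b - 10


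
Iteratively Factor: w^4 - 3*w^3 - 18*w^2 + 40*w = (w)*(w^3 - 3*w^2 - 18*w + 40) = w*(w + 4)*(w^2 - 7*w + 10) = w*(w - 5)*(w + 4)*(w - 2)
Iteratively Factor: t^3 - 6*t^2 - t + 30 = (t - 5)*(t^2 - t - 6) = (t - 5)*(t - 3)*(t + 2)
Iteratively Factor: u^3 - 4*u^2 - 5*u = (u + 1)*(u^2 - 5*u) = (u - 5)*(u + 1)*(u)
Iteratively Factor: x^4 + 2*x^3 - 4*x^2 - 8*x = (x + 2)*(x^3 - 4*x) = (x + 2)^2*(x^2 - 2*x) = x*(x + 2)^2*(x - 2)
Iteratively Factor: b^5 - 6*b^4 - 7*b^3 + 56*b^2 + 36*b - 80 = (b + 2)*(b^4 - 8*b^3 + 9*b^2 + 38*b - 40) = (b + 2)^2*(b^3 - 10*b^2 + 29*b - 20) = (b - 4)*(b + 2)^2*(b^2 - 6*b + 5) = (b - 5)*(b - 4)*(b + 2)^2*(b - 1)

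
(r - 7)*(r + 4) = r^2 - 3*r - 28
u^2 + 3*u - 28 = (u - 4)*(u + 7)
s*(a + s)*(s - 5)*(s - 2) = a*s^3 - 7*a*s^2 + 10*a*s + s^4 - 7*s^3 + 10*s^2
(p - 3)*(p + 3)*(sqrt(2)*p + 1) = sqrt(2)*p^3 + p^2 - 9*sqrt(2)*p - 9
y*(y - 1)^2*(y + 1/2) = y^4 - 3*y^3/2 + y/2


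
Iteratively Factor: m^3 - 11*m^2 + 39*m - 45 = (m - 5)*(m^2 - 6*m + 9) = (m - 5)*(m - 3)*(m - 3)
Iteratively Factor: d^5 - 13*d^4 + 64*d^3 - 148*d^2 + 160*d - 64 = (d - 4)*(d^4 - 9*d^3 + 28*d^2 - 36*d + 16) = (d - 4)*(d - 2)*(d^3 - 7*d^2 + 14*d - 8) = (d - 4)*(d - 2)*(d - 1)*(d^2 - 6*d + 8) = (d - 4)^2*(d - 2)*(d - 1)*(d - 2)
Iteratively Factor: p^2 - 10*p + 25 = (p - 5)*(p - 5)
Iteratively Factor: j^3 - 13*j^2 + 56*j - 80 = (j - 5)*(j^2 - 8*j + 16) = (j - 5)*(j - 4)*(j - 4)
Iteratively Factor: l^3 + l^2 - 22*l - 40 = (l - 5)*(l^2 + 6*l + 8) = (l - 5)*(l + 4)*(l + 2)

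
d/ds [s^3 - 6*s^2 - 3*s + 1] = 3*s^2 - 12*s - 3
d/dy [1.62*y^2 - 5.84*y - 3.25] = 3.24*y - 5.84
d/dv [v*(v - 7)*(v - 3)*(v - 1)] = 4*v^3 - 33*v^2 + 62*v - 21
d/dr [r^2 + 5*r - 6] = 2*r + 5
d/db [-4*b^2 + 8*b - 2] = 8 - 8*b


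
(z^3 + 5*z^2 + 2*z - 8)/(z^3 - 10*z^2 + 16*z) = (z^3 + 5*z^2 + 2*z - 8)/(z*(z^2 - 10*z + 16))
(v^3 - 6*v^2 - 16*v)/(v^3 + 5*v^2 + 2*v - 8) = v*(v - 8)/(v^2 + 3*v - 4)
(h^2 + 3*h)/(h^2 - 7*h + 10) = h*(h + 3)/(h^2 - 7*h + 10)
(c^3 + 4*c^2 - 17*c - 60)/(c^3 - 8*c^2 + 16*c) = (c^2 + 8*c + 15)/(c*(c - 4))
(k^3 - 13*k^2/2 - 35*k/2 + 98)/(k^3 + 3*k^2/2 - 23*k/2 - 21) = (k^2 - 3*k - 28)/(k^2 + 5*k + 6)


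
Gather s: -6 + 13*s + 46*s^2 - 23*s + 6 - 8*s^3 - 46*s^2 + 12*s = -8*s^3 + 2*s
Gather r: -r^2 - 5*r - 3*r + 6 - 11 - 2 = -r^2 - 8*r - 7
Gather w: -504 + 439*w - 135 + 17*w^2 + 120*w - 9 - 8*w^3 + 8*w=-8*w^3 + 17*w^2 + 567*w - 648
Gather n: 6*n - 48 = 6*n - 48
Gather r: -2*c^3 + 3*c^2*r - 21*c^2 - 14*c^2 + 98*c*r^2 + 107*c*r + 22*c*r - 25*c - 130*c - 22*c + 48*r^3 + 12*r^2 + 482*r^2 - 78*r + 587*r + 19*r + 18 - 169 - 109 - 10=-2*c^3 - 35*c^2 - 177*c + 48*r^3 + r^2*(98*c + 494) + r*(3*c^2 + 129*c + 528) - 270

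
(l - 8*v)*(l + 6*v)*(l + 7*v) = l^3 + 5*l^2*v - 62*l*v^2 - 336*v^3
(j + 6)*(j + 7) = j^2 + 13*j + 42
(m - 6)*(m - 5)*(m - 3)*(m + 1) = m^4 - 13*m^3 + 49*m^2 - 27*m - 90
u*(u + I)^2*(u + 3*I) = u^4 + 5*I*u^3 - 7*u^2 - 3*I*u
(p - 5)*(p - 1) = p^2 - 6*p + 5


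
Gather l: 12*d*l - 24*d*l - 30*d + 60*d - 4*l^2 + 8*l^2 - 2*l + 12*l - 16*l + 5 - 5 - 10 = 30*d + 4*l^2 + l*(-12*d - 6) - 10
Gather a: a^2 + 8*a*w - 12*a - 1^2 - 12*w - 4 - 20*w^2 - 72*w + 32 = a^2 + a*(8*w - 12) - 20*w^2 - 84*w + 27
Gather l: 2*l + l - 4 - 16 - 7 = 3*l - 27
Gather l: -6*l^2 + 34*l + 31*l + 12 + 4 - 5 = -6*l^2 + 65*l + 11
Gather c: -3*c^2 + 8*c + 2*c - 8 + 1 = -3*c^2 + 10*c - 7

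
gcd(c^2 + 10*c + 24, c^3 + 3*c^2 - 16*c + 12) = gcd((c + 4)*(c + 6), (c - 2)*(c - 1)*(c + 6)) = c + 6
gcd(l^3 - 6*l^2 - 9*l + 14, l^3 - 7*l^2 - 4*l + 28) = l^2 - 5*l - 14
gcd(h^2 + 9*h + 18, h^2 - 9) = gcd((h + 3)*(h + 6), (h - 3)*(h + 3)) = h + 3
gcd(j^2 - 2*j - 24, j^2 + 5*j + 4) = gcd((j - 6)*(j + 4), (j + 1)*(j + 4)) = j + 4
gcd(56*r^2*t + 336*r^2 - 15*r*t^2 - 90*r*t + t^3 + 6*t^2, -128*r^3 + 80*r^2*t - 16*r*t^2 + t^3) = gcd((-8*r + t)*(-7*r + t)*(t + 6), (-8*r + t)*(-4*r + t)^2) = 8*r - t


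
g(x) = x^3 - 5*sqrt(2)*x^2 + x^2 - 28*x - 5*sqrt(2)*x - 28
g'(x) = 3*x^2 - 10*sqrt(2)*x + 2*x - 28 - 5*sqrt(2)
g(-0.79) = -4.58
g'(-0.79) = -23.61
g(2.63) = -144.04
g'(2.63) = -46.25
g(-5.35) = -167.27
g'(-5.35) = 115.76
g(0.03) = -29.06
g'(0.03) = -35.43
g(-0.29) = -18.36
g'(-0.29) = -31.30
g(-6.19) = -280.71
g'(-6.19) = 155.04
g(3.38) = -177.28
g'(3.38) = -41.84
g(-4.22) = -63.27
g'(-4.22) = 69.59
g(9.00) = -106.40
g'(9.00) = 98.65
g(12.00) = 404.91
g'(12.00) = 251.22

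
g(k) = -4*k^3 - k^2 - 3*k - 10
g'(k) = -12*k^2 - 2*k - 3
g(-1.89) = 19.10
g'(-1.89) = -42.09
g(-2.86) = 83.98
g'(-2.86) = -95.44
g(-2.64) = 64.55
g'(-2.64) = -81.36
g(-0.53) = -8.10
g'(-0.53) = -5.31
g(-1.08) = -2.89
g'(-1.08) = -14.84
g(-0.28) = -9.15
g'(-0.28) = -3.38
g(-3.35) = 139.21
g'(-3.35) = -130.97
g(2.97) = -132.52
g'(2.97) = -114.79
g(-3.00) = 98.00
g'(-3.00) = -105.00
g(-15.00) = 13310.00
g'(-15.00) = -2673.00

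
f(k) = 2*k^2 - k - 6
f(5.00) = 39.00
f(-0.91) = -3.43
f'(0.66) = 1.64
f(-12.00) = 294.00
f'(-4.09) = -17.36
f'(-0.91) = -4.64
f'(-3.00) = -13.00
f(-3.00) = 15.00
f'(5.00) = 19.00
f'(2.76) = 10.04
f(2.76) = 6.48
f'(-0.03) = -1.12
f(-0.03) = -5.97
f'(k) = 4*k - 1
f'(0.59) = 1.36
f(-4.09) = 31.55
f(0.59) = -5.89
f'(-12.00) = -49.00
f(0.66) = -5.79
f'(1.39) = 4.56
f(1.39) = -3.53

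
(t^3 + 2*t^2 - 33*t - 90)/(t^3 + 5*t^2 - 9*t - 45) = (t - 6)/(t - 3)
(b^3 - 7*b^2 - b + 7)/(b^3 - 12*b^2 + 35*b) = (b^2 - 1)/(b*(b - 5))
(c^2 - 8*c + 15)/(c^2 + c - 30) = (c - 3)/(c + 6)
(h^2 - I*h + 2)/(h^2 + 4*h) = (h^2 - I*h + 2)/(h*(h + 4))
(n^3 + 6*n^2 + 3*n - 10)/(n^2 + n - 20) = (n^2 + n - 2)/(n - 4)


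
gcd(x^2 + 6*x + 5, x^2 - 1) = x + 1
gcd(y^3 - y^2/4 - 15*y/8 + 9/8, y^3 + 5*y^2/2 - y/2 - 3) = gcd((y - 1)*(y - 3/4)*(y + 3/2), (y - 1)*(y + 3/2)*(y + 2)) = y^2 + y/2 - 3/2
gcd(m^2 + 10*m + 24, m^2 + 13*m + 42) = m + 6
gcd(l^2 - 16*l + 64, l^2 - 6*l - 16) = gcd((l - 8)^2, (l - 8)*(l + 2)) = l - 8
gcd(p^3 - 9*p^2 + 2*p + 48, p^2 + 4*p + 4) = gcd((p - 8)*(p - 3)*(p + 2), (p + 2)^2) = p + 2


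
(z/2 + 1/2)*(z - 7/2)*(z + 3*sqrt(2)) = z^3/2 - 5*z^2/4 + 3*sqrt(2)*z^2/2 - 15*sqrt(2)*z/4 - 7*z/4 - 21*sqrt(2)/4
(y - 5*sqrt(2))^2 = y^2 - 10*sqrt(2)*y + 50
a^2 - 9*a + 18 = (a - 6)*(a - 3)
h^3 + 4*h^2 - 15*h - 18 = (h - 3)*(h + 1)*(h + 6)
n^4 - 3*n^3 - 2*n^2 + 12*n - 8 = (n - 2)^2*(n - 1)*(n + 2)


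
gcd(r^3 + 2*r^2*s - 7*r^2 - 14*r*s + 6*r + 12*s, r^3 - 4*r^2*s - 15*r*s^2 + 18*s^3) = 1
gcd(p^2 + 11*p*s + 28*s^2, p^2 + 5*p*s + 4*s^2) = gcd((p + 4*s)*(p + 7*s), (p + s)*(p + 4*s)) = p + 4*s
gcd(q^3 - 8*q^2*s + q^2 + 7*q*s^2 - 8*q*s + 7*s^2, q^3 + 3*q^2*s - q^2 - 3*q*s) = 1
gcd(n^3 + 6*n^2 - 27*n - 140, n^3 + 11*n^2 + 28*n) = n^2 + 11*n + 28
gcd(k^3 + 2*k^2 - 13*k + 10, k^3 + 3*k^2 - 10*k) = k^2 + 3*k - 10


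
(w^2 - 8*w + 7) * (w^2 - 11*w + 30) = w^4 - 19*w^3 + 125*w^2 - 317*w + 210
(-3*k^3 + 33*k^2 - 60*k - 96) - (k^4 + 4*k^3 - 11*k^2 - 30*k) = -k^4 - 7*k^3 + 44*k^2 - 30*k - 96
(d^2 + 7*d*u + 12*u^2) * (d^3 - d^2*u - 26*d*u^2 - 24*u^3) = d^5 + 6*d^4*u - 21*d^3*u^2 - 218*d^2*u^3 - 480*d*u^4 - 288*u^5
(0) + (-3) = -3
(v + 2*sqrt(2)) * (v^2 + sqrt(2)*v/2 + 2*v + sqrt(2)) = v^3 + 2*v^2 + 5*sqrt(2)*v^2/2 + 2*v + 5*sqrt(2)*v + 4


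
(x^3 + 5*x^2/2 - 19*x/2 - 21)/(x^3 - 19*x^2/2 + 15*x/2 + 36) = (2*x^2 + 11*x + 14)/(2*x^2 - 13*x - 24)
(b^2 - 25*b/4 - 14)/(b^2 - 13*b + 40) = (b + 7/4)/(b - 5)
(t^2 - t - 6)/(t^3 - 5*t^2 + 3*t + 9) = (t + 2)/(t^2 - 2*t - 3)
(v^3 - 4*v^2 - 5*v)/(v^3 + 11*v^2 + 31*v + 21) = v*(v - 5)/(v^2 + 10*v + 21)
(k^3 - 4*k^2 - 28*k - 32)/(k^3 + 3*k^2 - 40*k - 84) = (k^2 - 6*k - 16)/(k^2 + k - 42)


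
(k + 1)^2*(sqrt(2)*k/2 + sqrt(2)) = sqrt(2)*k^3/2 + 2*sqrt(2)*k^2 + 5*sqrt(2)*k/2 + sqrt(2)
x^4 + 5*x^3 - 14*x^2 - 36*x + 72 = (x - 2)^2*(x + 3)*(x + 6)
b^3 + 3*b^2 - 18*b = b*(b - 3)*(b + 6)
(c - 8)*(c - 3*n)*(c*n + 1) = c^3*n - 3*c^2*n^2 - 8*c^2*n + c^2 + 24*c*n^2 - 3*c*n - 8*c + 24*n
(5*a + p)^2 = 25*a^2 + 10*a*p + p^2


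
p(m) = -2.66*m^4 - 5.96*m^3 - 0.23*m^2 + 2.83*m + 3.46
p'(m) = -10.64*m^3 - 17.88*m^2 - 0.46*m + 2.83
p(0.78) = 1.71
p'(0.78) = -13.46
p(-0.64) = 2.67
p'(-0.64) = -1.41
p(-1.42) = 5.23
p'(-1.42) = -2.10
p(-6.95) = -4232.66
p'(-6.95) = 2714.25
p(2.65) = -232.75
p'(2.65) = -321.96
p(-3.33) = -115.52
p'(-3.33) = 198.99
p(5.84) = -4269.04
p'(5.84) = -2728.90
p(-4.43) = -519.90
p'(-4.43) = 579.00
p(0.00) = 3.46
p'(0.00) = 2.83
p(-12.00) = -44922.50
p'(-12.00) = 15819.55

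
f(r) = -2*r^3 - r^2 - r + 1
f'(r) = -6*r^2 - 2*r - 1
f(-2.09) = 16.98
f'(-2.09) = -23.03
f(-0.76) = 2.06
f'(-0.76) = -2.95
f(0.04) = 0.96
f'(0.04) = -1.09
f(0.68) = -0.77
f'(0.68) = -5.13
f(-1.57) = 7.84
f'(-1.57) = -12.65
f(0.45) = 0.17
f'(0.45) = -3.12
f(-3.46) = 75.33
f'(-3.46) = -65.91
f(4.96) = -272.61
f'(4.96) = -158.53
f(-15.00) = 6541.00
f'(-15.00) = -1321.00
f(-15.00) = 6541.00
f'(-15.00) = -1321.00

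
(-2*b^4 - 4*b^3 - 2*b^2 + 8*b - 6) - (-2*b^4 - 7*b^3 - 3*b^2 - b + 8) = 3*b^3 + b^2 + 9*b - 14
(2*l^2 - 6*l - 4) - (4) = 2*l^2 - 6*l - 8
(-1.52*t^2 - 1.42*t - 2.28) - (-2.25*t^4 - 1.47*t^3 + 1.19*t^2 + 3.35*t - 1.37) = 2.25*t^4 + 1.47*t^3 - 2.71*t^2 - 4.77*t - 0.91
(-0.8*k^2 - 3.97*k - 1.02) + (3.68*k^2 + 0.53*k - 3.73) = 2.88*k^2 - 3.44*k - 4.75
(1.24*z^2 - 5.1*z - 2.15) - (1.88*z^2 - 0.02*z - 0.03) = -0.64*z^2 - 5.08*z - 2.12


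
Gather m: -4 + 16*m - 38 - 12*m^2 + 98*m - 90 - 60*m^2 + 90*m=-72*m^2 + 204*m - 132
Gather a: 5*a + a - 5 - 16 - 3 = 6*a - 24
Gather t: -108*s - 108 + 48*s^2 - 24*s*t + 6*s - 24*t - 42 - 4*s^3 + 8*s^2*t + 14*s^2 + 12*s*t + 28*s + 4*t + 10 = -4*s^3 + 62*s^2 - 74*s + t*(8*s^2 - 12*s - 20) - 140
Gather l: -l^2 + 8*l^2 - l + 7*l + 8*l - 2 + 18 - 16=7*l^2 + 14*l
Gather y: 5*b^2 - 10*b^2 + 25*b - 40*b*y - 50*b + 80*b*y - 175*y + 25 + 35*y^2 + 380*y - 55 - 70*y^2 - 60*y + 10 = -5*b^2 - 25*b - 35*y^2 + y*(40*b + 145) - 20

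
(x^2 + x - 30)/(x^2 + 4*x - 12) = (x - 5)/(x - 2)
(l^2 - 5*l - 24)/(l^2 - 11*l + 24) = (l + 3)/(l - 3)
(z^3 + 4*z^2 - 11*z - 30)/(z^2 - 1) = (z^3 + 4*z^2 - 11*z - 30)/(z^2 - 1)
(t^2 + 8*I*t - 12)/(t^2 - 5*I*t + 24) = (t^2 + 8*I*t - 12)/(t^2 - 5*I*t + 24)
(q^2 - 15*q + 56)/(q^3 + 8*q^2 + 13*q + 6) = (q^2 - 15*q + 56)/(q^3 + 8*q^2 + 13*q + 6)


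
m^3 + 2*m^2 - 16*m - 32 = (m - 4)*(m + 2)*(m + 4)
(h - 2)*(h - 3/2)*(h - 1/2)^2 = h^4 - 9*h^3/2 + 27*h^2/4 - 31*h/8 + 3/4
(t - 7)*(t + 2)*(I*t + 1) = I*t^3 + t^2 - 5*I*t^2 - 5*t - 14*I*t - 14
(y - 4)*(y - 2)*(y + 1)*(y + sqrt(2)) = y^4 - 5*y^3 + sqrt(2)*y^3 - 5*sqrt(2)*y^2 + 2*y^2 + 2*sqrt(2)*y + 8*y + 8*sqrt(2)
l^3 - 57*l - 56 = (l - 8)*(l + 1)*(l + 7)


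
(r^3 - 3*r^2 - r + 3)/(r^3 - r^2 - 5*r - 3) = (r - 1)/(r + 1)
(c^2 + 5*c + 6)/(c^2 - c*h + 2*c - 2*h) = (c + 3)/(c - h)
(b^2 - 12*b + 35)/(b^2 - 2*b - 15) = (b - 7)/(b + 3)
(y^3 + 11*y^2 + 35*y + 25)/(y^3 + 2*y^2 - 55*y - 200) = (y + 1)/(y - 8)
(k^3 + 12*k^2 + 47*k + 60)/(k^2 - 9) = (k^2 + 9*k + 20)/(k - 3)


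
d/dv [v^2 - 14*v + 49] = 2*v - 14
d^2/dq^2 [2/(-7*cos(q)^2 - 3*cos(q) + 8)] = 2*(196*sin(q)^4 - 331*sin(q)^2 - 219*cos(q)/4 + 63*cos(3*q)/4 + 5)/(-7*sin(q)^2 + 3*cos(q) - 1)^3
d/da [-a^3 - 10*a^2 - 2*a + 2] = -3*a^2 - 20*a - 2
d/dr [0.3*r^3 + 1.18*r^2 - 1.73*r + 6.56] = 0.9*r^2 + 2.36*r - 1.73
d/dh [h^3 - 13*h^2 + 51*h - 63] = 3*h^2 - 26*h + 51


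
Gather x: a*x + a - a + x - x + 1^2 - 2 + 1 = a*x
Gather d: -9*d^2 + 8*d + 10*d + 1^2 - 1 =-9*d^2 + 18*d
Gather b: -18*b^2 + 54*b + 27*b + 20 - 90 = -18*b^2 + 81*b - 70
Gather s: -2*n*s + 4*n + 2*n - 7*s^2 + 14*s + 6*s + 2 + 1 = 6*n - 7*s^2 + s*(20 - 2*n) + 3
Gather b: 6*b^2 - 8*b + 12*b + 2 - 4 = 6*b^2 + 4*b - 2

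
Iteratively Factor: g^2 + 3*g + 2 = (g + 1)*(g + 2)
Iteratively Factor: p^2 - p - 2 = (p + 1)*(p - 2)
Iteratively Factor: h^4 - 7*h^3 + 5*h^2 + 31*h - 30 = (h + 2)*(h^3 - 9*h^2 + 23*h - 15) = (h - 5)*(h + 2)*(h^2 - 4*h + 3) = (h - 5)*(h - 1)*(h + 2)*(h - 3)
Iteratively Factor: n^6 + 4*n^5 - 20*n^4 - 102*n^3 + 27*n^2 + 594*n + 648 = (n + 3)*(n^5 + n^4 - 23*n^3 - 33*n^2 + 126*n + 216) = (n - 4)*(n + 3)*(n^4 + 5*n^3 - 3*n^2 - 45*n - 54) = (n - 4)*(n + 3)^2*(n^3 + 2*n^2 - 9*n - 18) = (n - 4)*(n + 3)^3*(n^2 - n - 6) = (n - 4)*(n - 3)*(n + 3)^3*(n + 2)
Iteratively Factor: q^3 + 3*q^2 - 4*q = (q)*(q^2 + 3*q - 4) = q*(q + 4)*(q - 1)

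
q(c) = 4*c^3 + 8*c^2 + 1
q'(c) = 12*c^2 + 16*c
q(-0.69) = 3.49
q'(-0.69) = -5.33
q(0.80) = 8.17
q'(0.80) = 20.48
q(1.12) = 16.65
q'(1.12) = 32.97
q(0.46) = 3.08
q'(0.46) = 9.90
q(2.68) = 135.45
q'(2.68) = 129.07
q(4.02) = 390.14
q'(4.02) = 258.24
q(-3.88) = -112.21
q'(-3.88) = 118.57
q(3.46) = 262.46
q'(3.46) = 199.02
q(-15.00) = -11699.00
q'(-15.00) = 2460.00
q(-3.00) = -35.00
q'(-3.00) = 60.00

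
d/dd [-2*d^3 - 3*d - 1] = -6*d^2 - 3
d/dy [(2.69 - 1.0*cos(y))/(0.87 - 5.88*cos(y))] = -14.9472*sin(y)/(5.88*cos(y) - 0.87)^2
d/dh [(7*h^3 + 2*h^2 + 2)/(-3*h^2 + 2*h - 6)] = (-21*h^4 + 28*h^3 - 122*h^2 - 12*h - 4)/(9*h^4 - 12*h^3 + 40*h^2 - 24*h + 36)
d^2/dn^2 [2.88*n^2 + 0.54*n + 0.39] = 5.76000000000000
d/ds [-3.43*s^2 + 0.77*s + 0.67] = 0.77 - 6.86*s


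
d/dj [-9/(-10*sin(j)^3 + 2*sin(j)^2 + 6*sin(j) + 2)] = 9*(-15*sin(j)^2 + 2*sin(j) + 3)*cos(j)/(2*(-5*sin(j)^3 + sin(j)^2 + 3*sin(j) + 1)^2)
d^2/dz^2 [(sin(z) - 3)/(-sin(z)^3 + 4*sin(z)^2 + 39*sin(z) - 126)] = (4*sin(z)^4 - 3*sin(z)^3 + 163*sin(z)^2 - 36*sin(z) - 86)/((sin(z) - 7)^3*(sin(z) + 6)^3)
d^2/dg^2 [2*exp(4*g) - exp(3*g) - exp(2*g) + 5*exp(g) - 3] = (32*exp(3*g) - 9*exp(2*g) - 4*exp(g) + 5)*exp(g)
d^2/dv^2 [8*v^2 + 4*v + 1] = 16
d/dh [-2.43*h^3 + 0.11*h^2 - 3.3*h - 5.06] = -7.29*h^2 + 0.22*h - 3.3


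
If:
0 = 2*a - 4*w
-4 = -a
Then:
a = 4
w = 2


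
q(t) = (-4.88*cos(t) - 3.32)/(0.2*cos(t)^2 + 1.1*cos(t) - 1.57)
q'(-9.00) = 0.78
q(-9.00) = -0.47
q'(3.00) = -0.25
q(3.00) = -0.61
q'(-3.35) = -0.38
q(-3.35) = -0.59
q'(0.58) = -27.62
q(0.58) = 14.51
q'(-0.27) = 34.28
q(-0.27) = 24.76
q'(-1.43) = 5.72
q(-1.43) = 2.84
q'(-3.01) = 0.24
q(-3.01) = -0.62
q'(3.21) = 0.12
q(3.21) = -0.63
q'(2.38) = -1.47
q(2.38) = -0.09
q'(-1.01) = 12.08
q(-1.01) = 6.37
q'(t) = (0.4*sin(t)*cos(t) + 1.1*sin(t))*(-4.88*cos(t) - 3.32)/(0.2*cos(t)^2 + 1.1*cos(t) - 1.57)^2 + 4.88*sin(t)/(0.2*cos(t)^2 + 1.1*cos(t) - 1.57)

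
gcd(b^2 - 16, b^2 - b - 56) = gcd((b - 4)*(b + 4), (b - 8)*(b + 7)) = 1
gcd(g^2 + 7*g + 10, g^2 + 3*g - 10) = g + 5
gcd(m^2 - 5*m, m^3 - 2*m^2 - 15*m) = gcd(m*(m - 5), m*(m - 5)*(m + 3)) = m^2 - 5*m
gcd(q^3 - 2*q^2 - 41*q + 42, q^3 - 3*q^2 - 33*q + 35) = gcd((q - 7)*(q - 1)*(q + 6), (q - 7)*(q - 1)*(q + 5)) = q^2 - 8*q + 7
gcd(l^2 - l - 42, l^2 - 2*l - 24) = 1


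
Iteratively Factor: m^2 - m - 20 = (m - 5)*(m + 4)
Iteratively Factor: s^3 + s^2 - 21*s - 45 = (s + 3)*(s^2 - 2*s - 15) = (s + 3)^2*(s - 5)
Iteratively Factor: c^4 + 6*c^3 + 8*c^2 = (c + 2)*(c^3 + 4*c^2) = c*(c + 2)*(c^2 + 4*c) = c*(c + 2)*(c + 4)*(c)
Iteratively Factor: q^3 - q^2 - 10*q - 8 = (q + 2)*(q^2 - 3*q - 4) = (q + 1)*(q + 2)*(q - 4)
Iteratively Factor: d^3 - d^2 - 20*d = (d)*(d^2 - d - 20) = d*(d - 5)*(d + 4)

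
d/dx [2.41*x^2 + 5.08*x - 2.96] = 4.82*x + 5.08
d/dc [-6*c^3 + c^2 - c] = -18*c^2 + 2*c - 1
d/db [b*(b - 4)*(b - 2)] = 3*b^2 - 12*b + 8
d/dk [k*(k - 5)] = 2*k - 5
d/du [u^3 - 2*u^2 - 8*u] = 3*u^2 - 4*u - 8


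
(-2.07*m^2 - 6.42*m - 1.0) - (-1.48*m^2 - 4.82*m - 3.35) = -0.59*m^2 - 1.6*m + 2.35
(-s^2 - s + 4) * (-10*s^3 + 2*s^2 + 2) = 10*s^5 + 8*s^4 - 42*s^3 + 6*s^2 - 2*s + 8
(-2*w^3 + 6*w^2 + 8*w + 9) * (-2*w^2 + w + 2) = 4*w^5 - 14*w^4 - 14*w^3 + 2*w^2 + 25*w + 18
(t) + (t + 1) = 2*t + 1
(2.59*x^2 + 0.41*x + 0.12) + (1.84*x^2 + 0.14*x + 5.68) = 4.43*x^2 + 0.55*x + 5.8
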